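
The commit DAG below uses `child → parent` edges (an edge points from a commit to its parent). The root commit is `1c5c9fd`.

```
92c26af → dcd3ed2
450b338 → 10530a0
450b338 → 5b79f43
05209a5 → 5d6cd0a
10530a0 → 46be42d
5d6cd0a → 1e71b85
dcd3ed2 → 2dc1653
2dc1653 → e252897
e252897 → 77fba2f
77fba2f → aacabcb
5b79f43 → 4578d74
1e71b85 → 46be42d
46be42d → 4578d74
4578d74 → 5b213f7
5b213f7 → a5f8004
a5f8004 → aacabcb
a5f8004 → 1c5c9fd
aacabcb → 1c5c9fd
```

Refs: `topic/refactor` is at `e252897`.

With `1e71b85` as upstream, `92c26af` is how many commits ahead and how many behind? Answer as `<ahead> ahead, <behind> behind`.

5 ahead, 5 behind

Reachable from 92c26af: {1c5c9fd, 2dc1653, 77fba2f, 92c26af, aacabcb, dcd3ed2, e252897}.
Reachable from 1e71b85: {1c5c9fd, 1e71b85, 4578d74, 46be42d, 5b213f7, a5f8004, aacabcb}.
Only in 92c26af's history (ahead): {2dc1653, 77fba2f, 92c26af, dcd3ed2, e252897} — 5.
Only in 1e71b85's history (behind): {1e71b85, 4578d74, 46be42d, 5b213f7, a5f8004} — 5.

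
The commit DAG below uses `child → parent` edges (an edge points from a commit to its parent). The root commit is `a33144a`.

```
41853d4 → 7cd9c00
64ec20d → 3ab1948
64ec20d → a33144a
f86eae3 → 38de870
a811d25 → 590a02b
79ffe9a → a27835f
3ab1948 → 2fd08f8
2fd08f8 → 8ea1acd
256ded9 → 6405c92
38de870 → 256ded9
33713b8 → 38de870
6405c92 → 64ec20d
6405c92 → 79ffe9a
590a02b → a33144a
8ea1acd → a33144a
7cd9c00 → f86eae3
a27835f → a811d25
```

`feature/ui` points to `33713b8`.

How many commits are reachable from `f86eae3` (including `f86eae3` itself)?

Walking parent pointers from f86eae3: reachable set = {256ded9, 2fd08f8, 38de870, 3ab1948, 590a02b, 6405c92, 64ec20d, 79ffe9a, 8ea1acd, a27835f, a33144a, a811d25, f86eae3}.
That is 13 commits.

13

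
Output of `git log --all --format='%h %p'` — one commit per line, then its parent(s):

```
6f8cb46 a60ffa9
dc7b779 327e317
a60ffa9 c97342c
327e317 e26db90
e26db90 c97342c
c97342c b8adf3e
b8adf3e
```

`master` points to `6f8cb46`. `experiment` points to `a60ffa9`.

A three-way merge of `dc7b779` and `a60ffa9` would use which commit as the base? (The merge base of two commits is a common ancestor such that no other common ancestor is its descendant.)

c97342c

Ancestors of dc7b779: {327e317, b8adf3e, c97342c, dc7b779, e26db90}.
Ancestors of a60ffa9: {a60ffa9, b8adf3e, c97342c}.
Common ancestors: {b8adf3e, c97342c}.
Among these, c97342c is not an ancestor of any other common ancestor — it is the merge base.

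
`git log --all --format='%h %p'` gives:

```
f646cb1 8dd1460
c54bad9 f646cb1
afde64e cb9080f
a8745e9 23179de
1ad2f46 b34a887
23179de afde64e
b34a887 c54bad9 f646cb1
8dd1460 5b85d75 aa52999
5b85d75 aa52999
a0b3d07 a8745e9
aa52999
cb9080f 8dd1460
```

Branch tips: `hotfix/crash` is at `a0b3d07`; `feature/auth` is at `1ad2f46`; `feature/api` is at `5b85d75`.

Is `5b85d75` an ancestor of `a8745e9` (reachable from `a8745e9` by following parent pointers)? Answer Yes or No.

Yes

Ancestors of a8745e9 (commits reachable by following parents): {23179de, 5b85d75, 8dd1460, a8745e9, aa52999, afde64e, cb9080f}.
5b85d75 is in that set, so it is an ancestor of a8745e9.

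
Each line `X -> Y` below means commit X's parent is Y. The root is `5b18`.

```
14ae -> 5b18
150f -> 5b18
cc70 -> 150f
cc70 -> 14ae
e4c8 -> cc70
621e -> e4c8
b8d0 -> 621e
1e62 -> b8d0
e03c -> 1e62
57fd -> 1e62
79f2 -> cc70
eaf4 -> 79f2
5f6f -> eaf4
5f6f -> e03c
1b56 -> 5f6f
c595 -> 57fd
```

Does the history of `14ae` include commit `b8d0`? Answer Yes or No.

No

Ancestors of 14ae: {14ae, 5b18}.
b8d0 is not in that set, so it is not an ancestor of 14ae.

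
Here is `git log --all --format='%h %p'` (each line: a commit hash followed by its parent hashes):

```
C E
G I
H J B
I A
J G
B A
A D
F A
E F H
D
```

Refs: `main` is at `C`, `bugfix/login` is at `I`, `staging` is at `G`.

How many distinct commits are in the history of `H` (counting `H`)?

Walking parent pointers from H: reachable set = {A, B, D, G, H, I, J}.
That is 7 commits.

7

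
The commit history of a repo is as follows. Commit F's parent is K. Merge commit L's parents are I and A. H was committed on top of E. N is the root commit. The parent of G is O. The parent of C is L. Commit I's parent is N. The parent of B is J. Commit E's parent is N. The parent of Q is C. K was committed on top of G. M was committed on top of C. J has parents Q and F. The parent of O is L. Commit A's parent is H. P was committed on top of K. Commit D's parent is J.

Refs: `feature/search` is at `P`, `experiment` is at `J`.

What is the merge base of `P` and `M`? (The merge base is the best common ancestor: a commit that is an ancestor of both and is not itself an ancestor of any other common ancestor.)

Ancestors of P: {A, E, G, H, I, K, L, N, O, P}.
Ancestors of M: {A, C, E, H, I, L, M, N}.
Common ancestors: {A, E, H, I, L, N}.
Among these, L is not an ancestor of any other common ancestor — it is the merge base.

L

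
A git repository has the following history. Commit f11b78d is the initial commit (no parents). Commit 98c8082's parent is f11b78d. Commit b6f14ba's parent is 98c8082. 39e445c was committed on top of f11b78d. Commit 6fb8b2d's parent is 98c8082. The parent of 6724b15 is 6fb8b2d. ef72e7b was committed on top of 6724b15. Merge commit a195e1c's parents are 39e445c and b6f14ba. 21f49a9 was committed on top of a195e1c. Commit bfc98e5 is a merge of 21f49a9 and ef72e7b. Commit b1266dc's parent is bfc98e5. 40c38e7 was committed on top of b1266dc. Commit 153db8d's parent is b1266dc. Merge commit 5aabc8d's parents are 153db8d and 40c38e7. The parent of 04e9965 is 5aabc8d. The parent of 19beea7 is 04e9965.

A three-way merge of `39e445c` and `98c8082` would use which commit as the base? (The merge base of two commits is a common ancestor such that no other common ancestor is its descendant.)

Ancestors of 39e445c: {39e445c, f11b78d}.
Ancestors of 98c8082: {98c8082, f11b78d}.
Common ancestors: {f11b78d}.
The only common ancestor is f11b78d, so it is the merge base.

f11b78d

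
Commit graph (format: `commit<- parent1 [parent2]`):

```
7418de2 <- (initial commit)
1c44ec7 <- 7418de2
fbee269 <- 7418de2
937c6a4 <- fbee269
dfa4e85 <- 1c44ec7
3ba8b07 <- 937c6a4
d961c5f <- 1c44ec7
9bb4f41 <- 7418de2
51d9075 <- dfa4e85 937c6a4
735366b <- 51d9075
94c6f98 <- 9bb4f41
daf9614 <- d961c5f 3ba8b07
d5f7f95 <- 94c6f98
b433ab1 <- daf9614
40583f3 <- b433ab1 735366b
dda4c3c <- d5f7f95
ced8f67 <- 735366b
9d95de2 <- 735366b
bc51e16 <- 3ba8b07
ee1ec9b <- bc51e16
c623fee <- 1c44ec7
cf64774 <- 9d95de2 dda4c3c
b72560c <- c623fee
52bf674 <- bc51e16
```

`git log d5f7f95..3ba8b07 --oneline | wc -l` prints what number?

Reachable from 3ba8b07: {3ba8b07, 7418de2, 937c6a4, fbee269}.
Reachable from d5f7f95: {7418de2, 94c6f98, 9bb4f41, d5f7f95}.
In 3ba8b07's history but not d5f7f95's: {3ba8b07, 937c6a4, fbee269} — 3 commits.

3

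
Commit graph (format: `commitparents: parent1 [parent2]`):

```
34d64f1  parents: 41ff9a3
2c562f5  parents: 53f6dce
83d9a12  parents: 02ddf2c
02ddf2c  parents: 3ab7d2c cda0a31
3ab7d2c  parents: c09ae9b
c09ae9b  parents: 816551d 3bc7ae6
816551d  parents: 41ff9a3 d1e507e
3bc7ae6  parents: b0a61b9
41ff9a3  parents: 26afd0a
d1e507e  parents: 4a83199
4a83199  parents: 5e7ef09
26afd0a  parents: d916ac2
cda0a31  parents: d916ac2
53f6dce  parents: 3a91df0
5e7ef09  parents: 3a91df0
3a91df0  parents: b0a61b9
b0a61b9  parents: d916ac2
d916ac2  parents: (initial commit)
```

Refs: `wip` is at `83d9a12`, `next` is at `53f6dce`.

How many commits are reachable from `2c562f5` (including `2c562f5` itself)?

Walking parent pointers from 2c562f5: reachable set = {2c562f5, 3a91df0, 53f6dce, b0a61b9, d916ac2}.
That is 5 commits.

5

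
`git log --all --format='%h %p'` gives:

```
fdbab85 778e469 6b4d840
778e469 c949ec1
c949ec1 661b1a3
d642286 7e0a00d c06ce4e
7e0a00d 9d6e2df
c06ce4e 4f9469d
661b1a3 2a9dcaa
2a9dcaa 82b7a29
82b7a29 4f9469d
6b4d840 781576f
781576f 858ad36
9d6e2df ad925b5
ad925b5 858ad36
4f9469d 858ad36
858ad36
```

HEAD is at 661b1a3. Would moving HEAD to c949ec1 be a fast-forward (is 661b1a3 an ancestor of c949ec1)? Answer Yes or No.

A fast-forward from 661b1a3 to c949ec1 is possible iff 661b1a3 is an ancestor of c949ec1.
Ancestors of c949ec1: {2a9dcaa, 4f9469d, 661b1a3, 82b7a29, 858ad36, c949ec1}.
661b1a3 is among them, so fast-forward is possible.

Yes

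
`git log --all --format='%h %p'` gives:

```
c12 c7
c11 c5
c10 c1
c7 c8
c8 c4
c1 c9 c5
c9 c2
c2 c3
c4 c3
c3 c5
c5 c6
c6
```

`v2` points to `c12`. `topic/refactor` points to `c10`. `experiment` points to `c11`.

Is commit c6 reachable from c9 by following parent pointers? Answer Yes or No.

Ancestors of c9 (commits reachable by following parents): {c2, c3, c5, c6, c9}.
c6 is in that set, so it is an ancestor of c9.

Yes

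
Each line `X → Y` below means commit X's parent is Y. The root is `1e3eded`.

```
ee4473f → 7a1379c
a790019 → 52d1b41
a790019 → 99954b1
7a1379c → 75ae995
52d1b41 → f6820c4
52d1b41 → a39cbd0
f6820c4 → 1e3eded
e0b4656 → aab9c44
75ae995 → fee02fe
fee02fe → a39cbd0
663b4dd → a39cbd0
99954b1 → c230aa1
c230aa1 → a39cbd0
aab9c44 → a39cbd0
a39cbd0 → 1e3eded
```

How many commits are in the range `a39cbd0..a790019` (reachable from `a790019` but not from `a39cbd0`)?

Reachable from a790019: {1e3eded, 52d1b41, 99954b1, a39cbd0, a790019, c230aa1, f6820c4}.
Reachable from a39cbd0: {1e3eded, a39cbd0}.
In a790019's history but not a39cbd0's: {52d1b41, 99954b1, a790019, c230aa1, f6820c4} — 5 commits.

5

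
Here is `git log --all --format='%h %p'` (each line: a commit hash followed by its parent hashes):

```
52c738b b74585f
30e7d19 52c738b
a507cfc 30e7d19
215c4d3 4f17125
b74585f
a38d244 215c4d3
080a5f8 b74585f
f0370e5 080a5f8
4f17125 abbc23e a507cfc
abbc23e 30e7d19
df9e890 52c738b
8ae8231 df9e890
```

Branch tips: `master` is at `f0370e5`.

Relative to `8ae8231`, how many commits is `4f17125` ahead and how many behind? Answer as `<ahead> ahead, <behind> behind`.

Reachable from 4f17125: {30e7d19, 4f17125, 52c738b, a507cfc, abbc23e, b74585f}.
Reachable from 8ae8231: {52c738b, 8ae8231, b74585f, df9e890}.
Only in 4f17125's history (ahead): {30e7d19, 4f17125, a507cfc, abbc23e} — 4.
Only in 8ae8231's history (behind): {8ae8231, df9e890} — 2.

4 ahead, 2 behind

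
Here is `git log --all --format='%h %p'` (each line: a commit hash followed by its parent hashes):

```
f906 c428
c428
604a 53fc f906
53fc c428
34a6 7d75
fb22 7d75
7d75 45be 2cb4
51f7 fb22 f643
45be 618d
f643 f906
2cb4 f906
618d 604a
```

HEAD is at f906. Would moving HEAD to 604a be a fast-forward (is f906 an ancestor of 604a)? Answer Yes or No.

Yes

A fast-forward from f906 to 604a is possible iff f906 is an ancestor of 604a.
Ancestors of 604a: {53fc, 604a, c428, f906}.
f906 is among them, so fast-forward is possible.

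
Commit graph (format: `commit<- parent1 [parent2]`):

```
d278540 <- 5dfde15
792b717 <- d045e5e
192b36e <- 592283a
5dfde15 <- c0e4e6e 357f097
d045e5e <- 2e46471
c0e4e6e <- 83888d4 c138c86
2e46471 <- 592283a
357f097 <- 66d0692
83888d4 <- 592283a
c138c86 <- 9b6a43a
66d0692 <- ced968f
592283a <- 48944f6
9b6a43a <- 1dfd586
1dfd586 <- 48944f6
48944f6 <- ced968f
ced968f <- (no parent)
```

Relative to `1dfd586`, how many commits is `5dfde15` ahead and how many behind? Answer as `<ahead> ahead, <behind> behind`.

8 ahead, 0 behind

Reachable from 5dfde15: {1dfd586, 357f097, 48944f6, 592283a, 5dfde15, 66d0692, 83888d4, 9b6a43a, c0e4e6e, c138c86, ced968f}.
Reachable from 1dfd586: {1dfd586, 48944f6, ced968f}.
Only in 5dfde15's history (ahead): {357f097, 592283a, 5dfde15, 66d0692, 83888d4, 9b6a43a, c0e4e6e, c138c86} — 8.
Only in 1dfd586's history (behind): {} — 0.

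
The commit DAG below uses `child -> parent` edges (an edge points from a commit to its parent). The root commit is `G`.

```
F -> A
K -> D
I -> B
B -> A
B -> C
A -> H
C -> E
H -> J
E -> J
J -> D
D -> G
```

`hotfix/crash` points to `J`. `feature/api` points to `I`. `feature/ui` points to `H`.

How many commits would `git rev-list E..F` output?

Reachable from F: {A, D, F, G, H, J}.
Reachable from E: {D, E, G, J}.
In F's history but not E's: {A, F, H} — 3 commits.

3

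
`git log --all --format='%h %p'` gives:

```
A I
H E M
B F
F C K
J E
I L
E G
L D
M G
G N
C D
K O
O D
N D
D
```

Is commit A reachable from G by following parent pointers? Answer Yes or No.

No

Ancestors of G: {D, G, N}.
A is not in that set, so it is not an ancestor of G.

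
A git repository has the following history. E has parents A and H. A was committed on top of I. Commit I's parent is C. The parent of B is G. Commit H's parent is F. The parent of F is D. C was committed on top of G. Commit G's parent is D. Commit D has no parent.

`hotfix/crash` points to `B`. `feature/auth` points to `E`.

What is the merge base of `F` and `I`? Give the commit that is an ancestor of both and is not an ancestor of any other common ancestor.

D

Ancestors of F: {D, F}.
Ancestors of I: {C, D, G, I}.
Common ancestors: {D}.
The only common ancestor is D, so it is the merge base.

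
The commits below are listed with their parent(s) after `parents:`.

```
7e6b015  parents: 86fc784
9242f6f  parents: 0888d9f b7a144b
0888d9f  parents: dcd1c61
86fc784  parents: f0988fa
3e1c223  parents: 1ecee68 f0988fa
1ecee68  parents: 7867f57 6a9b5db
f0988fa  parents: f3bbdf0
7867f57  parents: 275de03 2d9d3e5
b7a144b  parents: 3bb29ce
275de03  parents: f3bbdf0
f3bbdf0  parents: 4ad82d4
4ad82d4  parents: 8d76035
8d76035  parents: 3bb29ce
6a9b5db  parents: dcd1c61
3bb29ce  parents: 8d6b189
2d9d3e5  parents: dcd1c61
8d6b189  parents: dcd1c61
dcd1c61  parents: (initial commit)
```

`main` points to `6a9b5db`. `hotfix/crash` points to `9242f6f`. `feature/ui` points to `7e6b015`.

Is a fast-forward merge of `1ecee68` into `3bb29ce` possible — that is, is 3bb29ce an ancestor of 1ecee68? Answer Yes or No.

A fast-forward from 3bb29ce to 1ecee68 is possible iff 3bb29ce is an ancestor of 1ecee68.
Ancestors of 1ecee68: {1ecee68, 275de03, 2d9d3e5, 3bb29ce, 4ad82d4, 6a9b5db, 7867f57, 8d6b189, 8d76035, dcd1c61, f3bbdf0}.
3bb29ce is among them, so fast-forward is possible.

Yes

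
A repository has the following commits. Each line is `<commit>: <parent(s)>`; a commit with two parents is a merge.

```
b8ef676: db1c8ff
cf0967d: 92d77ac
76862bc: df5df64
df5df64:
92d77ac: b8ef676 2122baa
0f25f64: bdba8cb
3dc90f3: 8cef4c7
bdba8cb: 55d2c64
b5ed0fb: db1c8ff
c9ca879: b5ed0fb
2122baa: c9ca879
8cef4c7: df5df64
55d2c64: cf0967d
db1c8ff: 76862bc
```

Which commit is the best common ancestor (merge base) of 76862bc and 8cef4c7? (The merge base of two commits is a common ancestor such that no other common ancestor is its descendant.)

Ancestors of 76862bc: {76862bc, df5df64}.
Ancestors of 8cef4c7: {8cef4c7, df5df64}.
Common ancestors: {df5df64}.
The only common ancestor is df5df64, so it is the merge base.

df5df64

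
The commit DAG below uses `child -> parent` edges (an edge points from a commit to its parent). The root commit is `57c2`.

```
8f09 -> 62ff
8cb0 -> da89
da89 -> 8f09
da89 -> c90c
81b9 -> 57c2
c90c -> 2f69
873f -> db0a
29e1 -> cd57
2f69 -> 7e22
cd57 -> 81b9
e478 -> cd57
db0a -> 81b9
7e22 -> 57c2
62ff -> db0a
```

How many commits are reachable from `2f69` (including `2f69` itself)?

3

Walking parent pointers from 2f69: reachable set = {2f69, 57c2, 7e22}.
That is 3 commits.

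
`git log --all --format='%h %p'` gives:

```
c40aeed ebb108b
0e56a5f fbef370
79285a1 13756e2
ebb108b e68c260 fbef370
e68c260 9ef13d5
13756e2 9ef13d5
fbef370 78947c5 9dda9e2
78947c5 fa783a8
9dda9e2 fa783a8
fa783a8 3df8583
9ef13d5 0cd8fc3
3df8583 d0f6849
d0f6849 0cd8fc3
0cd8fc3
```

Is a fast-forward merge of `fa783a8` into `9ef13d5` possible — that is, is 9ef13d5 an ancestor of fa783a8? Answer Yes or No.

A fast-forward from 9ef13d5 to fa783a8 is possible iff 9ef13d5 is an ancestor of fa783a8.
Ancestors of fa783a8: {0cd8fc3, 3df8583, d0f6849, fa783a8}.
9ef13d5 is not among them, so fast-forward is not possible.

No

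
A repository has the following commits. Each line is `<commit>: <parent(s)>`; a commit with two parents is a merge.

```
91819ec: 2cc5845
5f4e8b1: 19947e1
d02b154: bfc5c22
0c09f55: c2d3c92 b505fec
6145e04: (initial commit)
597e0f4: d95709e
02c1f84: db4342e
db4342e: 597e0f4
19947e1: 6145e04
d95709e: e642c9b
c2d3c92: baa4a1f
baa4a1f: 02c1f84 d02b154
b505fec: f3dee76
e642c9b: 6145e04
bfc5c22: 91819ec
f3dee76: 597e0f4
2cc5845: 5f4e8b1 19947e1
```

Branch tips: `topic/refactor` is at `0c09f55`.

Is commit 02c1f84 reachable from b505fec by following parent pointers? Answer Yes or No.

Ancestors of b505fec: {597e0f4, 6145e04, b505fec, d95709e, e642c9b, f3dee76}.
02c1f84 is not in that set, so it is not an ancestor of b505fec.

No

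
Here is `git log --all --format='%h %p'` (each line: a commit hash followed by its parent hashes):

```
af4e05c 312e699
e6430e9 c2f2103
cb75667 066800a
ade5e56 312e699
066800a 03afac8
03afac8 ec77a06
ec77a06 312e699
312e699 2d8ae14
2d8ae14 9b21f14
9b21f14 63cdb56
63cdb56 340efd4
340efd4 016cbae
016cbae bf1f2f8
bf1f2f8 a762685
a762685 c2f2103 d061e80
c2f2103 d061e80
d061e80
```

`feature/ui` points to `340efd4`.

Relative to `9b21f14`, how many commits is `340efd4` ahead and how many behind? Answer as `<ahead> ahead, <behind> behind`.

Reachable from 340efd4: {016cbae, 340efd4, a762685, bf1f2f8, c2f2103, d061e80}.
Reachable from 9b21f14: {016cbae, 340efd4, 63cdb56, 9b21f14, a762685, bf1f2f8, c2f2103, d061e80}.
Only in 340efd4's history (ahead): {} — 0.
Only in 9b21f14's history (behind): {63cdb56, 9b21f14} — 2.

0 ahead, 2 behind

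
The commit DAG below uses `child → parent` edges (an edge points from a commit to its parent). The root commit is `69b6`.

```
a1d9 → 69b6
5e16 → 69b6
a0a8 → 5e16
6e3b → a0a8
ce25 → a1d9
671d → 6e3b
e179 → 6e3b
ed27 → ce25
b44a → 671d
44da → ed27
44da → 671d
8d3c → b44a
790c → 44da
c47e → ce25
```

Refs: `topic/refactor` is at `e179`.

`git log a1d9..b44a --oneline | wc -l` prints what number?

5

Reachable from b44a: {5e16, 671d, 69b6, 6e3b, a0a8, b44a}.
Reachable from a1d9: {69b6, a1d9}.
In b44a's history but not a1d9's: {5e16, 671d, 6e3b, a0a8, b44a} — 5 commits.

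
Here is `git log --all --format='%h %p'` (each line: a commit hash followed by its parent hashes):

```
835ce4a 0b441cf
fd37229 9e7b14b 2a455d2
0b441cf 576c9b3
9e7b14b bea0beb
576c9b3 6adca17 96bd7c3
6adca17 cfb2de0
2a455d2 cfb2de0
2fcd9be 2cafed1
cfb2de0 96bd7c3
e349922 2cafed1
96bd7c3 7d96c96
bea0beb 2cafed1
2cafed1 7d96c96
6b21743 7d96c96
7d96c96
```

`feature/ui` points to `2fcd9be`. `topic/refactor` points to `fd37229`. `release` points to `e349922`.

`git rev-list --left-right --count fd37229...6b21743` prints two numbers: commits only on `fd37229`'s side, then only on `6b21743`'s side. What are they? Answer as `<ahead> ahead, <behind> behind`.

Reachable from fd37229: {2a455d2, 2cafed1, 7d96c96, 96bd7c3, 9e7b14b, bea0beb, cfb2de0, fd37229}.
Reachable from 6b21743: {6b21743, 7d96c96}.
Only in fd37229's history (ahead): {2a455d2, 2cafed1, 96bd7c3, 9e7b14b, bea0beb, cfb2de0, fd37229} — 7.
Only in 6b21743's history (behind): {6b21743} — 1.

7 ahead, 1 behind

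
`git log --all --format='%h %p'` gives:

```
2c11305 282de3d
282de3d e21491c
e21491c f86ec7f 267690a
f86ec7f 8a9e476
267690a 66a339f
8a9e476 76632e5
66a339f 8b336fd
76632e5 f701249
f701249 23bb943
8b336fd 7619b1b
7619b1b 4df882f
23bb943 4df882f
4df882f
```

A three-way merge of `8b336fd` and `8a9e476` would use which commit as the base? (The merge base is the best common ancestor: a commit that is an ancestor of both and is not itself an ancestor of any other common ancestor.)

4df882f

Ancestors of 8b336fd: {4df882f, 7619b1b, 8b336fd}.
Ancestors of 8a9e476: {23bb943, 4df882f, 76632e5, 8a9e476, f701249}.
Common ancestors: {4df882f}.
The only common ancestor is 4df882f, so it is the merge base.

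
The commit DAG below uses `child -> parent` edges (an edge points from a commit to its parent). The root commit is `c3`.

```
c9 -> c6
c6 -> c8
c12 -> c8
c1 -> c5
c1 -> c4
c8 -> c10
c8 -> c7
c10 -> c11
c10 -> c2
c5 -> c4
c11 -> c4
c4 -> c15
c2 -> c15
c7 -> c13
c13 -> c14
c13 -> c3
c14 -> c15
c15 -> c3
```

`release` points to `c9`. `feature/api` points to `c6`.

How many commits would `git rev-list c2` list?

3

Walking parent pointers from c2: reachable set = {c15, c2, c3}.
That is 3 commits.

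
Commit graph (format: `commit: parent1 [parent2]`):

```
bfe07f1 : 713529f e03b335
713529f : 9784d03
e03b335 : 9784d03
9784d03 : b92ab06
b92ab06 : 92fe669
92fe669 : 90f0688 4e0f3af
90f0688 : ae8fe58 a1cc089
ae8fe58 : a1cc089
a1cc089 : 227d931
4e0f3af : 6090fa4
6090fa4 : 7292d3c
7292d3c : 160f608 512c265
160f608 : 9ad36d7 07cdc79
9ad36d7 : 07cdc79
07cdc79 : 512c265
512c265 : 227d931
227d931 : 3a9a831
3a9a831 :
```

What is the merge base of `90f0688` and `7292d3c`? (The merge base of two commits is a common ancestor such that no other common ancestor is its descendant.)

Ancestors of 90f0688: {227d931, 3a9a831, 90f0688, a1cc089, ae8fe58}.
Ancestors of 7292d3c: {07cdc79, 160f608, 227d931, 3a9a831, 512c265, 7292d3c, 9ad36d7}.
Common ancestors: {227d931, 3a9a831}.
Among these, 227d931 is not an ancestor of any other common ancestor — it is the merge base.

227d931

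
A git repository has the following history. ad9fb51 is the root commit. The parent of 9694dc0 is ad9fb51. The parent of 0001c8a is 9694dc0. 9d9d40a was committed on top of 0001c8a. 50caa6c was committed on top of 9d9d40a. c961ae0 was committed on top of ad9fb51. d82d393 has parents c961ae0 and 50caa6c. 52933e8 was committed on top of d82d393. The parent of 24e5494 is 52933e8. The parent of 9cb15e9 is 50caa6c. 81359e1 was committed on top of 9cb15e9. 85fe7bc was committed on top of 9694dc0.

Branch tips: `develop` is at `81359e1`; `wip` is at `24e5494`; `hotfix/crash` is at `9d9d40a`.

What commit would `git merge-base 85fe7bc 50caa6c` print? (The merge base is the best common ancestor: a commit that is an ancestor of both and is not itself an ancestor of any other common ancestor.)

9694dc0

Ancestors of 85fe7bc: {85fe7bc, 9694dc0, ad9fb51}.
Ancestors of 50caa6c: {0001c8a, 50caa6c, 9694dc0, 9d9d40a, ad9fb51}.
Common ancestors: {9694dc0, ad9fb51}.
Among these, 9694dc0 is not an ancestor of any other common ancestor — it is the merge base.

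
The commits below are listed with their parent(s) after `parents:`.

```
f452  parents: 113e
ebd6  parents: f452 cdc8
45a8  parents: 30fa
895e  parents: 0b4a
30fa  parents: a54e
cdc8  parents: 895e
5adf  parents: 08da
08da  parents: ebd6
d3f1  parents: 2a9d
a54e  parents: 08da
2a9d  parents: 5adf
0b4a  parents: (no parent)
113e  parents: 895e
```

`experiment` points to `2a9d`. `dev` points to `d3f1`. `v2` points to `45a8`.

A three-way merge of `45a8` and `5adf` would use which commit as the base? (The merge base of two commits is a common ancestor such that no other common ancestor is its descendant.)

08da

Ancestors of 45a8: {08da, 0b4a, 113e, 30fa, 45a8, 895e, a54e, cdc8, ebd6, f452}.
Ancestors of 5adf: {08da, 0b4a, 113e, 5adf, 895e, cdc8, ebd6, f452}.
Common ancestors: {08da, 0b4a, 113e, 895e, cdc8, ebd6, f452}.
Among these, 08da is not an ancestor of any other common ancestor — it is the merge base.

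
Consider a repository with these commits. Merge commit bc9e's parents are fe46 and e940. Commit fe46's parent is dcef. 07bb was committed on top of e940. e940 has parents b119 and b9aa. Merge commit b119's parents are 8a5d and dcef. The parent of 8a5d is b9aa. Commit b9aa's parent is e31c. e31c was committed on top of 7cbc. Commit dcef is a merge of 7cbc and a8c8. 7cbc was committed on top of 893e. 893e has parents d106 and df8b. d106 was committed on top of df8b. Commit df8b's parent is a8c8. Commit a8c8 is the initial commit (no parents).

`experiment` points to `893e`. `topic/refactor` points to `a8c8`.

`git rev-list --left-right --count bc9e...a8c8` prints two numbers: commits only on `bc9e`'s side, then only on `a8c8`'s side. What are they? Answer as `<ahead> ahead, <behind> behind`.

Reachable from bc9e: {7cbc, 893e, 8a5d, a8c8, b119, b9aa, bc9e, d106, dcef, df8b, e31c, e940, fe46}.
Reachable from a8c8: {a8c8}.
Only in bc9e's history (ahead): {7cbc, 893e, 8a5d, b119, b9aa, bc9e, d106, dcef, df8b, e31c, e940, fe46} — 12.
Only in a8c8's history (behind): {} — 0.

12 ahead, 0 behind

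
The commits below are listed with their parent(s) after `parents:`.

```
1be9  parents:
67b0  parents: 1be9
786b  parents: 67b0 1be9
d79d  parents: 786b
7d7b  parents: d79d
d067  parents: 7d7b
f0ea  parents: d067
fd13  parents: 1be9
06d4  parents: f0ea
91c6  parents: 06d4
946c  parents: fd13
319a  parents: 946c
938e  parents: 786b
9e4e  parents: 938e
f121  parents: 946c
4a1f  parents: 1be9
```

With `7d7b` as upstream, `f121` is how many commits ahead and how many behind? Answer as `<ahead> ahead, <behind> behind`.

Reachable from f121: {1be9, 946c, f121, fd13}.
Reachable from 7d7b: {1be9, 67b0, 786b, 7d7b, d79d}.
Only in f121's history (ahead): {946c, f121, fd13} — 3.
Only in 7d7b's history (behind): {67b0, 786b, 7d7b, d79d} — 4.

3 ahead, 4 behind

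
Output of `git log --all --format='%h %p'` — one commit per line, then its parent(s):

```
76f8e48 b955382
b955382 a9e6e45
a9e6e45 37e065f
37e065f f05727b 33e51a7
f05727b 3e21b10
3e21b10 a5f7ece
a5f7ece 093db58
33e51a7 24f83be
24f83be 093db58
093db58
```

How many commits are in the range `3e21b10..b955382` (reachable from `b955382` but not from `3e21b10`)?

6

Reachable from b955382: {093db58, 24f83be, 33e51a7, 37e065f, 3e21b10, a5f7ece, a9e6e45, b955382, f05727b}.
Reachable from 3e21b10: {093db58, 3e21b10, a5f7ece}.
In b955382's history but not 3e21b10's: {24f83be, 33e51a7, 37e065f, a9e6e45, b955382, f05727b} — 6 commits.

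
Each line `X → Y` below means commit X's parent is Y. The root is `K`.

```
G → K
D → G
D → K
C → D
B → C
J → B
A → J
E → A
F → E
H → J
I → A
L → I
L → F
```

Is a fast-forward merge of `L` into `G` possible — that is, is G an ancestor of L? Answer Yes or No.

Yes

A fast-forward from G to L is possible iff G is an ancestor of L.
Ancestors of L: {A, B, C, D, E, F, G, I, J, K, L}.
G is among them, so fast-forward is possible.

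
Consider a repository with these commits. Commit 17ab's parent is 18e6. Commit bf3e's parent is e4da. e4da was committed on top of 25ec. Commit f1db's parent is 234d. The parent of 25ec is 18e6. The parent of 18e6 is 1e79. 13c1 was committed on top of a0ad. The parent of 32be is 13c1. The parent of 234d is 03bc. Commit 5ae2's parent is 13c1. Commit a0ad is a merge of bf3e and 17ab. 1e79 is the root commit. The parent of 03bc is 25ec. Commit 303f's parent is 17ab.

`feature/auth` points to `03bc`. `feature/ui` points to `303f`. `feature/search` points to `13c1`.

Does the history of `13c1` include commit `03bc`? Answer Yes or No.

No

Ancestors of 13c1: {13c1, 17ab, 18e6, 1e79, 25ec, a0ad, bf3e, e4da}.
03bc is not in that set, so it is not an ancestor of 13c1.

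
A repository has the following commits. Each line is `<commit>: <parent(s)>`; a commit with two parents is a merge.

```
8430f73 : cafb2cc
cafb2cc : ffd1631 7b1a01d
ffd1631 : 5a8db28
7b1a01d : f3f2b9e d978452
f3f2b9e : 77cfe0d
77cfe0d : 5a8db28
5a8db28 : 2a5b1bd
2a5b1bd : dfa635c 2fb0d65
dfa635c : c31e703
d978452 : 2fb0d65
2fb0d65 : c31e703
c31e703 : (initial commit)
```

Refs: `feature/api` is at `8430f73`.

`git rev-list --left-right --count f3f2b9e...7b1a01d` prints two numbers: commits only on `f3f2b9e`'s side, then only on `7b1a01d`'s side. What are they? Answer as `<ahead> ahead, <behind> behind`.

0 ahead, 2 behind

Reachable from f3f2b9e: {2a5b1bd, 2fb0d65, 5a8db28, 77cfe0d, c31e703, dfa635c, f3f2b9e}.
Reachable from 7b1a01d: {2a5b1bd, 2fb0d65, 5a8db28, 77cfe0d, 7b1a01d, c31e703, d978452, dfa635c, f3f2b9e}.
Only in f3f2b9e's history (ahead): {} — 0.
Only in 7b1a01d's history (behind): {7b1a01d, d978452} — 2.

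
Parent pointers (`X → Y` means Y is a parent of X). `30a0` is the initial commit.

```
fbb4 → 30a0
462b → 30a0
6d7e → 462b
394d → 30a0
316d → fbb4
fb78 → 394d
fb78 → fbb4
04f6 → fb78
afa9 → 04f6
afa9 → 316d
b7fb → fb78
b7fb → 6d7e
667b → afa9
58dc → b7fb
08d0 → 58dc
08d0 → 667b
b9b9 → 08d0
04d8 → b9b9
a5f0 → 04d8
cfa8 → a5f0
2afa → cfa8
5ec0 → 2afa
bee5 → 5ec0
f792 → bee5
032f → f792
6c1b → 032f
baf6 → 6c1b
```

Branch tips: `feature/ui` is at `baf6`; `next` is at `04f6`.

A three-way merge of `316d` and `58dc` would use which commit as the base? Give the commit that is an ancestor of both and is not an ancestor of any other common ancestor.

Ancestors of 316d: {30a0, 316d, fbb4}.
Ancestors of 58dc: {30a0, 394d, 462b, 58dc, 6d7e, b7fb, fb78, fbb4}.
Common ancestors: {30a0, fbb4}.
Among these, fbb4 is not an ancestor of any other common ancestor — it is the merge base.

fbb4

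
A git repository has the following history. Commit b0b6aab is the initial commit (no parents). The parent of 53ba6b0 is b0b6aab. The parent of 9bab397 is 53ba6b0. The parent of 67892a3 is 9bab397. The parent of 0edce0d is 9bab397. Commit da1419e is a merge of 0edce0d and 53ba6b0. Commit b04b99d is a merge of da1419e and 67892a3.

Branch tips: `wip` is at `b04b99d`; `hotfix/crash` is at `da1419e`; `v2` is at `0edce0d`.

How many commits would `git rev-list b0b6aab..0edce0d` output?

Reachable from 0edce0d: {0edce0d, 53ba6b0, 9bab397, b0b6aab}.
Reachable from b0b6aab: {b0b6aab}.
In 0edce0d's history but not b0b6aab's: {0edce0d, 53ba6b0, 9bab397} — 3 commits.

3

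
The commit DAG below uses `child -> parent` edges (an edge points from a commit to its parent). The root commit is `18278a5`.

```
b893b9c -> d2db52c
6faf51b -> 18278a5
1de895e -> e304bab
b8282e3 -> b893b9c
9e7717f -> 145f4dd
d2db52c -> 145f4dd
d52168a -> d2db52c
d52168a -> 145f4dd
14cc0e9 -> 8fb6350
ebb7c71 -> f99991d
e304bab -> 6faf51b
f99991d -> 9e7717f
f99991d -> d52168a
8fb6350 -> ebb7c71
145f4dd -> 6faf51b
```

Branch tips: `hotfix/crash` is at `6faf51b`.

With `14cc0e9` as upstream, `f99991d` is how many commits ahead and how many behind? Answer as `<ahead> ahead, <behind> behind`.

0 ahead, 3 behind

Reachable from f99991d: {145f4dd, 18278a5, 6faf51b, 9e7717f, d2db52c, d52168a, f99991d}.
Reachable from 14cc0e9: {145f4dd, 14cc0e9, 18278a5, 6faf51b, 8fb6350, 9e7717f, d2db52c, d52168a, ebb7c71, f99991d}.
Only in f99991d's history (ahead): {} — 0.
Only in 14cc0e9's history (behind): {14cc0e9, 8fb6350, ebb7c71} — 3.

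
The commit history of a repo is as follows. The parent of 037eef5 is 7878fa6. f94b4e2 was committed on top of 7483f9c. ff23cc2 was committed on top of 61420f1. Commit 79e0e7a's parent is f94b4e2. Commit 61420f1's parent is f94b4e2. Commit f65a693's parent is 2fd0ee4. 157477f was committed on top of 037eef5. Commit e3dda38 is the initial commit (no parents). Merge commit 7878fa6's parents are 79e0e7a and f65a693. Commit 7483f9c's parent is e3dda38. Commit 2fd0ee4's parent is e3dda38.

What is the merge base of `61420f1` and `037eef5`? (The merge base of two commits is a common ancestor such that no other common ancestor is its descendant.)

Ancestors of 61420f1: {61420f1, 7483f9c, e3dda38, f94b4e2}.
Ancestors of 037eef5: {037eef5, 2fd0ee4, 7483f9c, 7878fa6, 79e0e7a, e3dda38, f65a693, f94b4e2}.
Common ancestors: {7483f9c, e3dda38, f94b4e2}.
Among these, f94b4e2 is not an ancestor of any other common ancestor — it is the merge base.

f94b4e2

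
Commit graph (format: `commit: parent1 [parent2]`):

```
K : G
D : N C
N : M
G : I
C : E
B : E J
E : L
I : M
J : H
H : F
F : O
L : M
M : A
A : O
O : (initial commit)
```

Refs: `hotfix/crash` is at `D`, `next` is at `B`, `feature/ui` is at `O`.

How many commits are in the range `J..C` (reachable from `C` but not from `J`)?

5

Reachable from C: {A, C, E, L, M, O}.
Reachable from J: {F, H, J, O}.
In C's history but not J's: {A, C, E, L, M} — 5 commits.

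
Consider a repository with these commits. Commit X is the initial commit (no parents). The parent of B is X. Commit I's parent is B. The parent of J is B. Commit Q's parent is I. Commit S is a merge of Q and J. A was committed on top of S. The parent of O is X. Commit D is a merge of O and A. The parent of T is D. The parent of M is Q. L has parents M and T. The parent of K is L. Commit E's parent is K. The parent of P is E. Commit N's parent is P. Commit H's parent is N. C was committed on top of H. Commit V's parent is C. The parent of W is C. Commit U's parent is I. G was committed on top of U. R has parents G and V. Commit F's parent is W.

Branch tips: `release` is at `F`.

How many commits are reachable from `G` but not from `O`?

Reachable from G: {B, G, I, U, X}.
Reachable from O: {O, X}.
In G's history but not O's: {B, G, I, U} — 4 commits.

4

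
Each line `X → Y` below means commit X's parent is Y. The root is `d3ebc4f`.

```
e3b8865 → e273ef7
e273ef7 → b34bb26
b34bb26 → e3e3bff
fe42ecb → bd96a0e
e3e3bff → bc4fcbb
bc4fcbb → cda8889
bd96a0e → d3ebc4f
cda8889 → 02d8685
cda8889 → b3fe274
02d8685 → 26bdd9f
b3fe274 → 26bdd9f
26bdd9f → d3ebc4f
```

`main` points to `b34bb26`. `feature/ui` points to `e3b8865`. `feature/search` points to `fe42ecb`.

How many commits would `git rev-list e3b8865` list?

10

Walking parent pointers from e3b8865: reachable set = {02d8685, 26bdd9f, b34bb26, b3fe274, bc4fcbb, cda8889, d3ebc4f, e273ef7, e3b8865, e3e3bff}.
That is 10 commits.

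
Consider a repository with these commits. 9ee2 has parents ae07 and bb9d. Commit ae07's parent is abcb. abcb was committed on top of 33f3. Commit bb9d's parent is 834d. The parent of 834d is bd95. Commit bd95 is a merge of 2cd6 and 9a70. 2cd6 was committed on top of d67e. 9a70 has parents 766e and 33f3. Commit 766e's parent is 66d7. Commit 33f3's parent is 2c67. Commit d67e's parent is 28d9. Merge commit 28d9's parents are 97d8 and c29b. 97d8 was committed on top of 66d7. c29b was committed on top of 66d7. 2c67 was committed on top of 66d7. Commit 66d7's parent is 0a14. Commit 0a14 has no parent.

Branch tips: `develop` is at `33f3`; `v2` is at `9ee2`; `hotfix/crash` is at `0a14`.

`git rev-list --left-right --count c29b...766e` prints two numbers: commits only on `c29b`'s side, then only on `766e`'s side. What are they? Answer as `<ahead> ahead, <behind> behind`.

1 ahead, 1 behind

Reachable from c29b: {0a14, 66d7, c29b}.
Reachable from 766e: {0a14, 66d7, 766e}.
Only in c29b's history (ahead): {c29b} — 1.
Only in 766e's history (behind): {766e} — 1.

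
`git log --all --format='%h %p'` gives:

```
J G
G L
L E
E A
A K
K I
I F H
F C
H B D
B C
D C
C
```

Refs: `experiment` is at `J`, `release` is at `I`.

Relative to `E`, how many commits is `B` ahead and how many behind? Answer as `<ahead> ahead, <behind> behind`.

0 ahead, 7 behind

Reachable from B: {B, C}.
Reachable from E: {A, B, C, D, E, F, H, I, K}.
Only in B's history (ahead): {} — 0.
Only in E's history (behind): {A, D, E, F, H, I, K} — 7.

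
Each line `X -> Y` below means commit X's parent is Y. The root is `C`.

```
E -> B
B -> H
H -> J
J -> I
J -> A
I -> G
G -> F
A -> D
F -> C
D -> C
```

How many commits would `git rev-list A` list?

3

Walking parent pointers from A: reachable set = {A, C, D}.
That is 3 commits.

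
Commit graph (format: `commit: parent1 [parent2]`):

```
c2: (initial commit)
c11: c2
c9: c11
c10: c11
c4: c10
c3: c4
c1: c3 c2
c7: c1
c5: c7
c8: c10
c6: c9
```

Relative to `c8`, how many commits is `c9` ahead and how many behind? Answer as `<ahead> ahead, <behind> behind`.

Reachable from c9: {c11, c2, c9}.
Reachable from c8: {c10, c11, c2, c8}.
Only in c9's history (ahead): {c9} — 1.
Only in c8's history (behind): {c10, c8} — 2.

1 ahead, 2 behind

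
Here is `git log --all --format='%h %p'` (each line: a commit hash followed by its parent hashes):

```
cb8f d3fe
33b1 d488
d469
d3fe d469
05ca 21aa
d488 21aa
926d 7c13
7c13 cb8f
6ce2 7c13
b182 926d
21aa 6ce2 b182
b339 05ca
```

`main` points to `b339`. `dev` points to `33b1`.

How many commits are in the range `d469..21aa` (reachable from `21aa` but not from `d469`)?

Reachable from 21aa: {21aa, 6ce2, 7c13, 926d, b182, cb8f, d3fe, d469}.
Reachable from d469: {d469}.
In 21aa's history but not d469's: {21aa, 6ce2, 7c13, 926d, b182, cb8f, d3fe} — 7 commits.

7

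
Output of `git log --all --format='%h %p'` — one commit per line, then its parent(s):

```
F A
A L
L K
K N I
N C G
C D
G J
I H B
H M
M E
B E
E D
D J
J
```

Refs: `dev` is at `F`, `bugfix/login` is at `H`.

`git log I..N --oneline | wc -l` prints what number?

Reachable from N: {C, D, G, J, N}.
Reachable from I: {B, D, E, H, I, J, M}.
In N's history but not I's: {C, G, N} — 3 commits.

3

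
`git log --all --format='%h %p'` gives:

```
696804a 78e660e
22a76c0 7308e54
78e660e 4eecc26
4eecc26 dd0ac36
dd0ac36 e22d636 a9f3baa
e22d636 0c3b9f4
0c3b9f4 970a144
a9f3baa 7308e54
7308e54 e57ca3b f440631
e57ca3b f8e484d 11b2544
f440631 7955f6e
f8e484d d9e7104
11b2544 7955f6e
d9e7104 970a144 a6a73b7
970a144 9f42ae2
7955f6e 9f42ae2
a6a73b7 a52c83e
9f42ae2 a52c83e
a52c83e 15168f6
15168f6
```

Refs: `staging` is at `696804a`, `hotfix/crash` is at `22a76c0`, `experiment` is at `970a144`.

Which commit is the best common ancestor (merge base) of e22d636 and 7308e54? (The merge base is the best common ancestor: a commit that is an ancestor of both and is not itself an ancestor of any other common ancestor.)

970a144

Ancestors of e22d636: {0c3b9f4, 15168f6, 970a144, 9f42ae2, a52c83e, e22d636}.
Ancestors of 7308e54: {11b2544, 15168f6, 7308e54, 7955f6e, 970a144, 9f42ae2, a52c83e, a6a73b7, d9e7104, e57ca3b, f440631, f8e484d}.
Common ancestors: {15168f6, 970a144, 9f42ae2, a52c83e}.
Among these, 970a144 is not an ancestor of any other common ancestor — it is the merge base.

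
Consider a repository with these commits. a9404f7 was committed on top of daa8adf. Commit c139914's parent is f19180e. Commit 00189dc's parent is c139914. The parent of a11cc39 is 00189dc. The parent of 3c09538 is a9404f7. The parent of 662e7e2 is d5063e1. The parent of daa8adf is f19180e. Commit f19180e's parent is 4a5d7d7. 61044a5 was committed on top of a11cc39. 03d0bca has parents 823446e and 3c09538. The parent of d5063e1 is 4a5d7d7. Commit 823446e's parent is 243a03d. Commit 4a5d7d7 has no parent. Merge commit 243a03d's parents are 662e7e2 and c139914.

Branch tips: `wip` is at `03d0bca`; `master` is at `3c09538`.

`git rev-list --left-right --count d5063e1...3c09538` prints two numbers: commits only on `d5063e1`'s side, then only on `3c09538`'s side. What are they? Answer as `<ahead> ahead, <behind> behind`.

Reachable from d5063e1: {4a5d7d7, d5063e1}.
Reachable from 3c09538: {3c09538, 4a5d7d7, a9404f7, daa8adf, f19180e}.
Only in d5063e1's history (ahead): {d5063e1} — 1.
Only in 3c09538's history (behind): {3c09538, a9404f7, daa8adf, f19180e} — 4.

1 ahead, 4 behind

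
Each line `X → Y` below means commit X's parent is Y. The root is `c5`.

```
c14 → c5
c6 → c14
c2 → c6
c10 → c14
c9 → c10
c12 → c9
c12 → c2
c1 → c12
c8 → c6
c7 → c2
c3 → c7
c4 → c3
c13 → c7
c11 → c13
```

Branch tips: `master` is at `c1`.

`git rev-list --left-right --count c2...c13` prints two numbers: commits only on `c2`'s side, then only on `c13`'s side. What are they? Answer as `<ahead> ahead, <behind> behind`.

0 ahead, 2 behind

Reachable from c2: {c14, c2, c5, c6}.
Reachable from c13: {c13, c14, c2, c5, c6, c7}.
Only in c2's history (ahead): {} — 0.
Only in c13's history (behind): {c13, c7} — 2.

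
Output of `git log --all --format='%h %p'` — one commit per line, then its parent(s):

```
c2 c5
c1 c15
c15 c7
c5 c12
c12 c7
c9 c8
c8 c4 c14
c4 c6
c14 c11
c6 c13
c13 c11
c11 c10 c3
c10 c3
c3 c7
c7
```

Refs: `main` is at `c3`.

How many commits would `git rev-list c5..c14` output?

4

Reachable from c14: {c10, c11, c14, c3, c7}.
Reachable from c5: {c12, c5, c7}.
In c14's history but not c5's: {c10, c11, c14, c3} — 4 commits.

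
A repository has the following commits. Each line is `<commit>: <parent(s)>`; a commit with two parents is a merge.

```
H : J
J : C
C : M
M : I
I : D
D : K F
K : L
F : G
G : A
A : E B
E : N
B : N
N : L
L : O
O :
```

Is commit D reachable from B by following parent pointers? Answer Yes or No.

Ancestors of B: {B, L, N, O}.
D is not in that set, so it is not an ancestor of B.

No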